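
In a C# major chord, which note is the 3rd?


Major triad = root + major 3rd (4 semitones) + perfect 5th (7 semitones)
A triad on C# stacks thirds, so the chord tones use letter names C-E-G
Root: C#
Major 3rd above C#: E#
Perfect 5th above C#: G#
The 3rd = E#


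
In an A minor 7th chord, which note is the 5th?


Working:
Minor 7th chord = root + minor 3rd + perfect 5th + minor 7th
Seventh chords stack in thirds, so the letter names are A-C-E-G
Root: A
Minor 3rd above A: C
Perfect 5th above A: E
Minor 7th above A: G
The 5th = E


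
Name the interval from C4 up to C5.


Working:
Letter names: C → C spans 8 letter names → an octave
Semitones: C4 → C5 = 12 half-steps
An octave of 12 semitones is a perfect octave
= perfect octave


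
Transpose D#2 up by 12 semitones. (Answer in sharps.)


Reasoning:
D#2: chromatic position 3 in octave 2 → absolute = 2×12 + 3 = 27
Transpose up 12: 27 + 12 = 39
39 = 3×12 + 3 → D# in octave 3
Result = D#3


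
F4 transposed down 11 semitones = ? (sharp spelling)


F4: chromatic position 5 in octave 4 → absolute = 4×12 + 5 = 53
Transpose down 11: 53 - 11 = 42
42 = 3×12 + 6 → F# in octave 3
Result = F#3


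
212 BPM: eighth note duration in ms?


Solution.
One quarter-note beat = 60000 / BPM = 60000 / 212 ms
Eighth note = 1/2 × quarter note
Duration = 1/2 × 60000 / 212 = 30000 / 212
= 141.5 ms


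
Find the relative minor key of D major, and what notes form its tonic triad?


Step by step:
The relative minor shares the major's key signature and starts on its 6th degree
6th degree = a major 6th above the tonic; a major 6th above D is B
→ relative minor of D major is B minor
Tonic triad of B minor = root + minor 3rd + perfect 5th = B D F#
= B minor; triad = B D F#


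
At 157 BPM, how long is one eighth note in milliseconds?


One quarter-note beat = 60000 / BPM = 60000 / 157 ms
Eighth note = 1/2 × quarter note
Duration = 1/2 × 60000 / 157 = 30000 / 157
= 191.1 ms


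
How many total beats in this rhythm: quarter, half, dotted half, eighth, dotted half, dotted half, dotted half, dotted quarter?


Solution.
Beat values:
  quarter = 1 beat
  half = 2 beats
  dotted half = 3 beats
  eighth = 0.5 beats
  dotted half = 3 beats
  dotted half = 3 beats
  dotted half = 3 beats
  dotted quarter = 1.5 beats
Sum = 1 + 2 + 3 + 0.5 + 3 + 3 + 3 + 1.5
= 17 beats


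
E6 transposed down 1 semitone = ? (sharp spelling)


E6: chromatic position 4 in octave 6 → absolute = 6×12 + 4 = 76
Transpose down 1: 76 - 1 = 75
75 = 6×12 + 3 → D# in octave 6
Result = D#6


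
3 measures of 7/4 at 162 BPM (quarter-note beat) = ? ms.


Reasoning:
Quarter-note beat duration = 60000 / 162 ms
Beats per measure (7/4) = 7
One measure = 7 × 60000 / 162 = 420000 / 162 ms
3 measures = 3 × 420000 / 162 = 1260000 / 162
= 7777.8 ms


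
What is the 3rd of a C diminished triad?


Diminished triad = root + minor 3rd (3 semitones) + diminished 5th (6 semitones)
A triad on C stacks thirds, so the chord tones use letter names C-E-G
Root: C
Minor 3rd above C: Eb
Diminished 5th above C: Gb
The 3rd = Eb


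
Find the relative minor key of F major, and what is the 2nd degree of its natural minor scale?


The relative minor shares the major's key signature and starts on its 6th degree
6th degree = a major 6th above the tonic; a major 6th above F is D
→ relative minor of F major is D minor
D natural minor scale: D E F G A Bb C
= D minor; 2nd degree = E


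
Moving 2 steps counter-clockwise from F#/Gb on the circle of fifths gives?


Each counter-clockwise step moves down a perfect 5th (= up a perfect 4th)
From F#/Gb: F#/Gb → B → E
= E


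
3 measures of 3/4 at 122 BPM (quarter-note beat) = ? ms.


Quarter-note beat duration = 60000 / 122 ms
Beats per measure (3/4) = 3
One measure = 3 × 60000 / 122 = 180000 / 122 ms
3 measures = 3 × 180000 / 122 = 540000 / 122
= 4426.2 ms


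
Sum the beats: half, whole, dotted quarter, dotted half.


Beat values:
  half = 2 beats
  whole = 4 beats
  dotted quarter = 1.5 beats
  dotted half = 3 beats
Sum = 2 + 4 + 1.5 + 3
= 10.5 beats


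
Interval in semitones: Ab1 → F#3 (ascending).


Solution.
Absolute semitone position = octave×12 + chromatic position
Ab1: 1×12 + 8 = 20
F#3: 3×12 + 6 = 42
Difference = 42 - 20 = 22
= 22 semitones


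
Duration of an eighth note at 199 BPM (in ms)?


Reasoning:
One quarter-note beat = 60000 / BPM = 60000 / 199 ms
Eighth note = 1/2 × quarter note
Duration = 1/2 × 60000 / 199 = 30000 / 199
= 150.8 ms


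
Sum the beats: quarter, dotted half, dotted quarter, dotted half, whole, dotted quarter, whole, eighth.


Beat values:
  quarter = 1 beat
  dotted half = 3 beats
  dotted quarter = 1.5 beats
  dotted half = 3 beats
  whole = 4 beats
  dotted quarter = 1.5 beats
  whole = 4 beats
  eighth = 0.5 beats
Sum = 1 + 3 + 1.5 + 3 + 4 + 1.5 + 4 + 0.5
= 18.5 beats


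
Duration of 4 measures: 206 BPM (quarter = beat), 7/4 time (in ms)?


Quarter-note beat duration = 60000 / 206 ms
Beats per measure (7/4) = 7
One measure = 7 × 60000 / 206 = 420000 / 206 ms
4 measures = 4 × 420000 / 206 = 1680000 / 206
= 8155.3 ms


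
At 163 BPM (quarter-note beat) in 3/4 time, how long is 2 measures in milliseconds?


Step by step:
Quarter-note beat duration = 60000 / 163 ms
Beats per measure (3/4) = 3
One measure = 3 × 60000 / 163 = 180000 / 163 ms
2 measures = 2 × 180000 / 163 = 360000 / 163
= 2208.6 ms


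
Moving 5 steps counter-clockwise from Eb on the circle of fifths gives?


Working:
Each counter-clockwise step moves down a perfect 5th (= up a perfect 4th)
From Eb: Eb → Ab → Db → F#/Gb → B → E
= E


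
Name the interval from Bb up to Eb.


Letter names: B → E spans 4 letter names → a 4th
Semitones: Bb → Eb = 5 half-steps
A 4th of 5 semitones is a perfect 4th
= perfect 4th


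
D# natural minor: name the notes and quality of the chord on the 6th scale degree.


Let's work it out.
D# natural minor scale: D# E# F# G# A# B C#
Diatonic triad on degree 6 stacks scale notes 6, 1, 3: B D# F#
B→D# = 4 semitones; B→F# = 7 semitones → major triad
= B D# F# (major)


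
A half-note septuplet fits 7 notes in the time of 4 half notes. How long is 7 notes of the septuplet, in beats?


Reasoning:
Septuplet: 7 notes occupy the space of 4 half notes
Space = 4 × 2 = 8 beats
Each septuplet note = 8 / 7 = 8/7 beats
7 notes = 7 × 8/7 = 8
= 8 beats


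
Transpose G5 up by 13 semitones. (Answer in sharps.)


Step by step:
G5: chromatic position 7 in octave 5 → absolute = 5×12 + 7 = 67
Transpose up 13: 67 + 13 = 80
80 = 6×12 + 8 → G# in octave 6
Result = G#6


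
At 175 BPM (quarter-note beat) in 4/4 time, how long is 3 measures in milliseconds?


Solution.
Quarter-note beat duration = 60000 / 175 ms
Beats per measure (4/4) = 4
One measure = 4 × 60000 / 175 = 240000 / 175 ms
3 measures = 3 × 240000 / 175 = 720000 / 175
= 4114.3 ms


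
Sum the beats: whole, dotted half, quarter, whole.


Beat values:
  whole = 4 beats
  dotted half = 3 beats
  quarter = 1 beat
  whole = 4 beats
Sum = 4 + 3 + 1 + 4
= 12 beats


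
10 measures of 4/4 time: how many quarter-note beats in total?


Let's work it out.
Time signature 4/4: the bottom number 4 means the quarter note gets one count
The top number 4 means 4 quarter-note beats per measure
Total = 4 × 10 measures
= 40 quarter-note beats


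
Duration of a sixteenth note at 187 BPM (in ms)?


Reasoning:
One quarter-note beat = 60000 / BPM = 60000 / 187 ms
Sixteenth note = 1/4 × quarter note
Duration = 1/4 × 60000 / 187 = 15000 / 187
= 80.2 ms


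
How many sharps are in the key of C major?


Let's work it out.
Sharp major keys follow the circle of fifths: C(0), G(1), D(2), A(3), E(4), B(5), F#(6), C#(7)
C major has 0 sharps
= 0 sharps


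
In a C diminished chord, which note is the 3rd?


Step by step:
Diminished triad = root + minor 3rd (3 semitones) + diminished 5th (6 semitones)
A triad on C stacks thirds, so the chord tones use letter names C-E-G
Root: C
Minor 3rd above C: Eb
Diminished 5th above C: Gb
The 3rd = Eb


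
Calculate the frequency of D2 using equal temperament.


Reasoning:
f = 440 × 2^(n/12) where n = semitones from A4
D2: -31 semitones from A4
f = 440 × 2^(-31/12)
f = 73.42 Hz


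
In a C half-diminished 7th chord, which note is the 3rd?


Half-diminished 7th chord = root + minor 3rd + diminished 5th + minor 7th
Seventh chords stack in thirds, so the letter names are C-E-G-B
Root: C
Minor 3rd above C: Eb
Diminished 5th above C: Gb
Minor 7th above C: Bb
The 3rd = Eb


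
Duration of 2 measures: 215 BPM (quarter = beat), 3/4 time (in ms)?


Working:
Quarter-note beat duration = 60000 / 215 ms
Beats per measure (3/4) = 3
One measure = 3 × 60000 / 215 = 180000 / 215 ms
2 measures = 2 × 180000 / 215 = 360000 / 215
= 1674.4 ms


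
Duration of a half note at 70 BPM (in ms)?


Let's work it out.
One quarter-note beat = 60000 / BPM = 60000 / 70 ms
Half note = 2 × quarter note
Duration = 2 × 60000 / 70 = 120000 / 70
= 1714.3 ms


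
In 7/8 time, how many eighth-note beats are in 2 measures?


Solution.
Time signature 7/8: the bottom number 8 means the eighth note gets one count
The top number 7 means 7 eighth-note beats per measure
Total = 7 × 2 measures
= 14 eighth-note beats


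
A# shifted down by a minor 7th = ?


Working:
minor 7th: 7 letter names, 10 semitones
Letter: A - 6 → B
Pitch: A# - 10 semitones, spelled as a B → B#
= B#


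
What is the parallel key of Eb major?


Reasoning:
Parallel keys share the same tonic but differ in mode
Eb major → parallel is Eb minor
= Eb minor


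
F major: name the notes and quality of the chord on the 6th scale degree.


Step by step:
F major scale: F G A Bb C D E
Diatonic triad on degree 6 stacks scale notes 6, 1, 3: D F A
D→F = 3 semitones; D→A = 7 semitones → minor triad
= D F A (minor)


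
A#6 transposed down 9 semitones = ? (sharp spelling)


Reasoning:
A#6: chromatic position 10 in octave 6 → absolute = 6×12 + 10 = 82
Transpose down 9: 82 - 9 = 73
73 = 6×12 + 1 → C# in octave 6
Result = C#6


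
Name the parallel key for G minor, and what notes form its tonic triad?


Let's work it out.
Parallel keys share the same tonic but differ in mode
G minor → parallel is G major
Tonic triad of G major = G B D
= G major; triad = G B D


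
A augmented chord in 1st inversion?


Root position: A C# E#
1st inversion: move root up an octave
Bass note: C#
Notes (bottom to top) = C# E# A


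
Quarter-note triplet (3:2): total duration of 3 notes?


Working:
Triplet: 3 notes occupy the space of 2 quarter notes
Space = 2 × 1 = 2 beats
Each triplet note = 2 / 3 = 2/3 beats
3 notes = 3 × 2/3 = 2
= 2 beats


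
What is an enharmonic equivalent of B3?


Let's work it out.
Enharmonic notes sound the same pitch but are spelled with different letter names
B and A## name the same pitch class
= A##3


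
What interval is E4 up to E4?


Let's work it out.
Letter names: E → E spans 1 letter name → a unison
Semitones: E4 → E4 = 0 half-steps
A unison of 0 semitones is a perfect unison
= perfect unison


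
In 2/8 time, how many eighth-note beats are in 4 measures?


Step by step:
Time signature 2/8: the bottom number 8 means the eighth note gets one count
The top number 2 means 2 eighth-note beats per measure
Total = 2 × 4 measures
= 8 eighth-note beats


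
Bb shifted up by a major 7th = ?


Working:
major 7th: 7 letter names, 11 semitones
Letter: B + 6 → A
Pitch: Bb + 11 semitones, spelled as an A → A
= A


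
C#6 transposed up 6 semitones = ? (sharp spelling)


Let's work it out.
C#6: chromatic position 1 in octave 6 → absolute = 6×12 + 1 = 73
Transpose up 6: 73 + 6 = 79
79 = 6×12 + 7 → G in octave 6
Result = G6


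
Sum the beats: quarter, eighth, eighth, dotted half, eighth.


Working:
Beat values:
  quarter = 1 beat
  eighth = 0.5 beats
  eighth = 0.5 beats
  dotted half = 3 beats
  eighth = 0.5 beats
Sum = 1 + 0.5 + 0.5 + 3 + 0.5
= 5.5 beats


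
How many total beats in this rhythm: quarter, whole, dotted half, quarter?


Beat values:
  quarter = 1 beat
  whole = 4 beats
  dotted half = 3 beats
  quarter = 1 beat
Sum = 1 + 4 + 3 + 1
= 9 beats


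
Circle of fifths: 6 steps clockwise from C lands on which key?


Let's work it out.
Each clockwise step on the circle of fifths moves up a perfect 5th
From C: C → G → D → A → E → B → F#/Gb
= F#/Gb


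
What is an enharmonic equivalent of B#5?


Solution.
Enharmonic notes sound the same pitch but are spelled with different letter names
B# and C name the same pitch class
Octave numbers change at C, so B#5 = C6
= C6


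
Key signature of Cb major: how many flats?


Flat major keys: C(0), F(1), Bb(2), Eb(3), Ab(4), Db(5), Gb(6), Cb(7)
Cb major has 7 flats
Order of flats: Bb Eb Ab Db Gb Cb Fb → first 7: Bb, Eb, Ab, Db, Gb, Cb, Fb
= 7 flats


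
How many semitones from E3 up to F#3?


Reasoning:
Absolute semitone position = octave×12 + chromatic position
E3: 3×12 + 4 = 40
F#3: 3×12 + 6 = 42
Difference = 42 - 40 = 2
= 2 semitones


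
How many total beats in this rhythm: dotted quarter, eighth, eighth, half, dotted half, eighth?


Working:
Beat values:
  dotted quarter = 1.5 beats
  eighth = 0.5 beats
  eighth = 0.5 beats
  half = 2 beats
  dotted half = 3 beats
  eighth = 0.5 beats
Sum = 1.5 + 0.5 + 0.5 + 2 + 3 + 0.5
= 8 beats


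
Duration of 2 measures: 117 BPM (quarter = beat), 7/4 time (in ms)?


Reasoning:
Quarter-note beat duration = 60000 / 117 ms
Beats per measure (7/4) = 7
One measure = 7 × 60000 / 117 = 420000 / 117 ms
2 measures = 2 × 420000 / 117 = 840000 / 117
= 7179.5 ms


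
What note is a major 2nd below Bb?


A 2nd spans 2 letter names, so from B we land on A
A major 2nd = 2 semitones below Bb
Spell A at that pitch: Ab
= Ab


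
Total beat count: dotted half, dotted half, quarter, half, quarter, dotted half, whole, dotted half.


Beat values:
  dotted half = 3 beats
  dotted half = 3 beats
  quarter = 1 beat
  half = 2 beats
  quarter = 1 beat
  dotted half = 3 beats
  whole = 4 beats
  dotted half = 3 beats
Sum = 3 + 3 + 1 + 2 + 1 + 3 + 4 + 3
= 20 beats


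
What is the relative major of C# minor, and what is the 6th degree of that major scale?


Solution.
The relative major shares the key signature and is a minor 3rd above the minor tonic
A minor 3rd above C# is E
→ relative major of C# minor is E major
E major scale: E F# G# A B C# D#
= E major; 6th degree = C#


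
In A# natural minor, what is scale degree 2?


Reasoning:
Natural minor scale pattern: W-H-W-W-H-W-W (2-1-2-2-1-2-2 semitones)
Starting from A#:
  A# + 2 semitones → B#
  B# + 1 semitone → C#
  C# + 2 semitones → D#
  D# + 2 semitones → E#
  E# + 1 semitone → F#
  F# + 2 semitones → G#
  G# + 2 semitones → A#
Scale: A# B# C# D# E# F# G#
Degree 2 = B#


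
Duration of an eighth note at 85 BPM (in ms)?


One quarter-note beat = 60000 / BPM = 60000 / 85 ms
Eighth note = 1/2 × quarter note
Duration = 1/2 × 60000 / 85 = 30000 / 85
= 352.9 ms


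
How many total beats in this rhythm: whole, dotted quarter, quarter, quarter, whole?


Beat values:
  whole = 4 beats
  dotted quarter = 1.5 beats
  quarter = 1 beat
  quarter = 1 beat
  whole = 4 beats
Sum = 4 + 1.5 + 1 + 1 + 4
= 11.5 beats


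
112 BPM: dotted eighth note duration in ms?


Reasoning:
One quarter-note beat = 60000 / BPM = 60000 / 112 ms
Dotted eighth note = 3/4 × quarter note
Duration = 3/4 × 60000 / 112 = 45000 / 112
= 401.8 ms


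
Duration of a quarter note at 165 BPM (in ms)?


Step by step:
One quarter-note beat = 60000 / BPM = 60000 / 165 ms
Duration = 60000 / 165
= 363.6 ms


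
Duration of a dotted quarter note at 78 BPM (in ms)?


Reasoning:
One quarter-note beat = 60000 / BPM = 60000 / 78 ms
Dotted quarter note = 3/2 × quarter note
Duration = 3/2 × 60000 / 78 = 90000 / 78
= 1153.8 ms


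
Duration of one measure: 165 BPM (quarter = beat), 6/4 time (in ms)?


Quarter-note beat duration = 60000 / 165 ms
Beats per measure (6/4) = 6
One measure = 6 × 60000 / 165 = 360000 / 165 ms
= 2181.8 ms


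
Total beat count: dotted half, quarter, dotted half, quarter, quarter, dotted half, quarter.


Step by step:
Beat values:
  dotted half = 3 beats
  quarter = 1 beat
  dotted half = 3 beats
  quarter = 1 beat
  quarter = 1 beat
  dotted half = 3 beats
  quarter = 1 beat
Sum = 3 + 1 + 3 + 1 + 1 + 3 + 1
= 13 beats


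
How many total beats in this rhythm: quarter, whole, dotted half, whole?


Step by step:
Beat values:
  quarter = 1 beat
  whole = 4 beats
  dotted half = 3 beats
  whole = 4 beats
Sum = 1 + 4 + 3 + 4
= 12 beats


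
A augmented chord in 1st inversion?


Root position: A C# E#
1st inversion: move root up an octave
Bass note: C#
Notes (bottom to top) = C# E# A


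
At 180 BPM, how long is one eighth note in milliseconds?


One quarter-note beat = 60000 / BPM = 60000 / 180 ms
Eighth note = 1/2 × quarter note
Duration = 1/2 × 60000 / 180 = 30000 / 180
= 166.7 ms


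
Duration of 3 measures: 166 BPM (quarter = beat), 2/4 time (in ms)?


Reasoning:
Quarter-note beat duration = 60000 / 166 ms
Beats per measure (2/4) = 2
One measure = 2 × 60000 / 166 = 120000 / 166 ms
3 measures = 3 × 120000 / 166 = 360000 / 166
= 2168.7 ms


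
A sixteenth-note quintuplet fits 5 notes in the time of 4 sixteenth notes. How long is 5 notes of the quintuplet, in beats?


Let's work it out.
Quintuplet: 5 notes occupy the space of 4 sixteenth notes
Space = 4 × 1/4 = 1 beat
Each quintuplet note = 1 / 5 = 1/5 beats
5 notes = 5 × 1/5 = 1
= 1 beat


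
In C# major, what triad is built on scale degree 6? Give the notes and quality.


C# major scale: C# D# E# F# G# A# B#
Diatonic triad on degree 6 stacks scale notes 6, 1, 3: A# C# E#
A#→C# = 3 semitones; A#→E# = 7 semitones → minor triad
= A# C# E# (minor)


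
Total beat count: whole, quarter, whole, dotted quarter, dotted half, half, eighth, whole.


Working:
Beat values:
  whole = 4 beats
  quarter = 1 beat
  whole = 4 beats
  dotted quarter = 1.5 beats
  dotted half = 3 beats
  half = 2 beats
  eighth = 0.5 beats
  whole = 4 beats
Sum = 4 + 1 + 4 + 1.5 + 3 + 2 + 0.5 + 4
= 20 beats


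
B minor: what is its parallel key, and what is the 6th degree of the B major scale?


Working:
Parallel keys share the same tonic but differ in mode
B minor → parallel is B major
B major scale: B C# D# E F# G# A#
= B major; 6th degree = G#


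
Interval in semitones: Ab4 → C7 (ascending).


Let's work it out.
Absolute semitone position = octave×12 + chromatic position
Ab4: 4×12 + 8 = 56
C7: 7×12 + 0 = 84
Difference = 84 - 56 = 28
= 28 semitones


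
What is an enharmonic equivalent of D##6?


Enharmonic notes sound the same pitch but are spelled with different letter names
D## and E name the same pitch class
= E6


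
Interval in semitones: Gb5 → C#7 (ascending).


Working:
Absolute semitone position = octave×12 + chromatic position
Gb5: 5×12 + 6 = 66
C#7: 7×12 + 1 = 85
Difference = 85 - 66 = 19
= 19 semitones


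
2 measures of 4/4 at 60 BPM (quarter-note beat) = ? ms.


Solution.
Quarter-note beat duration = 60000 / 60 ms
Beats per measure (4/4) = 4
One measure = 4 × 60000 / 60 = 240000 / 60 ms
2 measures = 2 × 240000 / 60 = 480000 / 60
= 8000.0 ms


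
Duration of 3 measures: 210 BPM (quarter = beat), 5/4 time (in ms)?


Reasoning:
Quarter-note beat duration = 60000 / 210 ms
Beats per measure (5/4) = 5
One measure = 5 × 60000 / 210 = 300000 / 210 ms
3 measures = 3 × 300000 / 210 = 900000 / 210
= 4285.7 ms


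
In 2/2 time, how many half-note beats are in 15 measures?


Reasoning:
Time signature 2/2: the bottom number 2 means the half note gets one count
The top number 2 means 2 half-note beats per measure
Total = 2 × 15 measures
= 30 half-note beats


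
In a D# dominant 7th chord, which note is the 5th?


Dominant 7th chord = root + major 3rd + perfect 5th + minor 7th
Seventh chords stack in thirds, so the letter names are D-F-A-C
Root: D#
Major 3rd above D#: F##
Perfect 5th above D#: A#
Minor 7th above D#: C#
The 5th = A#


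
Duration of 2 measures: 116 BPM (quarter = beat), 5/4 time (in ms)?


Quarter-note beat duration = 60000 / 116 ms
Beats per measure (5/4) = 5
One measure = 5 × 60000 / 116 = 300000 / 116 ms
2 measures = 2 × 300000 / 116 = 600000 / 116
= 5172.4 ms


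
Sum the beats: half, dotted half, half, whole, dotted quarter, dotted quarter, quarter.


Step by step:
Beat values:
  half = 2 beats
  dotted half = 3 beats
  half = 2 beats
  whole = 4 beats
  dotted quarter = 1.5 beats
  dotted quarter = 1.5 beats
  quarter = 1 beat
Sum = 2 + 3 + 2 + 4 + 1.5 + 1.5 + 1
= 15 beats


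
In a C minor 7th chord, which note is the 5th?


Let's work it out.
Minor 7th chord = root + minor 3rd + perfect 5th + minor 7th
Seventh chords stack in thirds, so the letter names are C-E-G-B
Root: C
Minor 3rd above C: Eb
Perfect 5th above C: G
Minor 7th above C: Bb
The 5th = G


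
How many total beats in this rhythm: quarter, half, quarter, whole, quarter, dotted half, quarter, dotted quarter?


Reasoning:
Beat values:
  quarter = 1 beat
  half = 2 beats
  quarter = 1 beat
  whole = 4 beats
  quarter = 1 beat
  dotted half = 3 beats
  quarter = 1 beat
  dotted quarter = 1.5 beats
Sum = 1 + 2 + 1 + 4 + 1 + 3 + 1 + 1.5
= 14.5 beats


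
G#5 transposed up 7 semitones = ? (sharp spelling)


G#5: chromatic position 8 in octave 5 → absolute = 5×12 + 8 = 68
Transpose up 7: 68 + 7 = 75
75 = 6×12 + 3 → D# in octave 6
Result = D#6


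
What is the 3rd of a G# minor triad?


Minor triad = root + minor 3rd (3 semitones) + perfect 5th (7 semitones)
A triad on G# stacks thirds, so the chord tones use letter names G-B-D
Root: G#
Minor 3rd above G#: B
Perfect 5th above G#: D#
The 3rd = B


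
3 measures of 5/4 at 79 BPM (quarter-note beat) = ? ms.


Solution.
Quarter-note beat duration = 60000 / 79 ms
Beats per measure (5/4) = 5
One measure = 5 × 60000 / 79 = 300000 / 79 ms
3 measures = 3 × 300000 / 79 = 900000 / 79
= 11392.4 ms


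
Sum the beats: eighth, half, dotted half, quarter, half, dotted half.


Working:
Beat values:
  eighth = 0.5 beats
  half = 2 beats
  dotted half = 3 beats
  quarter = 1 beat
  half = 2 beats
  dotted half = 3 beats
Sum = 0.5 + 2 + 3 + 1 + 2 + 3
= 11.5 beats


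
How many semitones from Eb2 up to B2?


Absolute semitone position = octave×12 + chromatic position
Eb2: 2×12 + 3 = 27
B2: 2×12 + 11 = 35
Difference = 35 - 27 = 8
= 8 semitones


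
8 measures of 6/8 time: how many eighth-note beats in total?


Time signature 6/8: the bottom number 8 means the eighth note gets one count
The top number 6 means 6 eighth-note beats per measure
Total = 6 × 8 measures
= 48 eighth-note beats


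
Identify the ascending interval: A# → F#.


Letter names: A → F spans 6 letter names → a 6th
Semitones: A# → F# = 8 half-steps
A 6th of 8 semitones is a minor 6th
= minor 6th


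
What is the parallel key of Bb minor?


Let's work it out.
Parallel keys share the same tonic but differ in mode
Bb minor → parallel is Bb major
= Bb major


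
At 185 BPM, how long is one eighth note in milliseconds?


Reasoning:
One quarter-note beat = 60000 / BPM = 60000 / 185 ms
Eighth note = 1/2 × quarter note
Duration = 1/2 × 60000 / 185 = 30000 / 185
= 162.2 ms


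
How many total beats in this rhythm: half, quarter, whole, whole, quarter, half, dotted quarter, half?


Reasoning:
Beat values:
  half = 2 beats
  quarter = 1 beat
  whole = 4 beats
  whole = 4 beats
  quarter = 1 beat
  half = 2 beats
  dotted quarter = 1.5 beats
  half = 2 beats
Sum = 2 + 1 + 4 + 4 + 1 + 2 + 1.5 + 2
= 17.5 beats


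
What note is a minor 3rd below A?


Let's work it out.
A 3rd spans 3 letter names, so from A we land on F
A minor 3rd = 3 semitones below A
Spell F at that pitch: F#
= F#


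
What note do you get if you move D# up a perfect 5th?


perfect 5th: 5 letter names, 7 semitones
Letter: D + 4 → A
Pitch: D# + 7 semitones, spelled as an A → A#
= A#


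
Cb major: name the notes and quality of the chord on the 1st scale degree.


Reasoning:
Cb major scale: Cb Db Eb Fb Gb Ab Bb
Diatonic triad on degree 1 stacks scale notes 1, 3, 5: Cb Eb Gb
Cb→Eb = 4 semitones; Cb→Gb = 7 semitones → major triad
= Cb Eb Gb (major)


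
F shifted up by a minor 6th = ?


Working:
minor 6th: 6 letter names, 8 semitones
Letter: F + 5 → D
Pitch: F + 8 semitones, spelled as a D → Db
= Db


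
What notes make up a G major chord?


Step by step:
Major triad = root + major 3rd (4 semitones) + perfect 5th (7 semitones)
A triad on G stacks thirds, so the chord tones use letter names G-B-D
Root: G
Major 3rd above G: B
Perfect 5th above G: D
Chord = G B D


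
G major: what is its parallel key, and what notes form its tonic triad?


Working:
Parallel keys share the same tonic but differ in mode
G major → parallel is G minor
Tonic triad of G minor = G Bb D
= G minor; triad = G Bb D


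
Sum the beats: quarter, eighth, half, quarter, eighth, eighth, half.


Step by step:
Beat values:
  quarter = 1 beat
  eighth = 0.5 beats
  half = 2 beats
  quarter = 1 beat
  eighth = 0.5 beats
  eighth = 0.5 beats
  half = 2 beats
Sum = 1 + 0.5 + 2 + 1 + 0.5 + 0.5 + 2
= 7.5 beats


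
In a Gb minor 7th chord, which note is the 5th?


Step by step:
Minor 7th chord = root + minor 3rd + perfect 5th + minor 7th
Seventh chords stack in thirds, so the letter names are G-B-D-F
Root: Gb
Minor 3rd above Gb: Bbb
Perfect 5th above Gb: Db
Minor 7th above Gb: Fb
The 5th = Db


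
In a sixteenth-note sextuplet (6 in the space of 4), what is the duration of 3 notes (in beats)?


Working:
Sextuplet: 6 notes occupy the space of 4 sixteenth notes
Space = 4 × 1/4 = 1 beat
Each sextuplet note = 1 / 6 = 1/6 beats
3 notes = 3 × 1/6 = 1/2
= 1/2 beats


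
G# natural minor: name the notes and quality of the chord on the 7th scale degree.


Working:
G# natural minor scale: G# A# B C# D# E F#
Diatonic triad on degree 7 stacks scale notes 7, 2, 4: F# A# C#
F#→A# = 4 semitones; F#→C# = 7 semitones → major triad
= F# A# C# (major)


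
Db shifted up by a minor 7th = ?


Step by step:
minor 7th: 7 letter names, 10 semitones
Letter: D + 6 → C
Pitch: Db + 10 semitones, spelled as a C → Cb
= Cb


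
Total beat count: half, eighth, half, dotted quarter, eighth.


Solution.
Beat values:
  half = 2 beats
  eighth = 0.5 beats
  half = 2 beats
  dotted quarter = 1.5 beats
  eighth = 0.5 beats
Sum = 2 + 0.5 + 2 + 1.5 + 0.5
= 6.5 beats


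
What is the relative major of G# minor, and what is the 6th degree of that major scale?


Step by step:
The relative major shares the key signature and is a minor 3rd above the minor tonic
A minor 3rd above G# is B
→ relative major of G# minor is B major
B major scale: B C# D# E F# G# A#
= B major; 6th degree = G#


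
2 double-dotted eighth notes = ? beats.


Base eighth note = 1/2 beats
Dot 1 adds half the previous value: +1/4
Dot 2 adds half the previous value: +1/8
One double-dotted eighth = 1/2 + 1/4 + 1/8 = 7/8
2 of them = 2 × 7/8 = 7/4
= 7/4 beats


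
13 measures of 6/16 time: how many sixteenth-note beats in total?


Reasoning:
Time signature 6/16: the bottom number 16 means the sixteenth note gets one count
The top number 6 means 6 sixteenth-note beats per measure
Total = 6 × 13 measures
= 78 sixteenth-note beats


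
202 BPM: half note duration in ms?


One quarter-note beat = 60000 / BPM = 60000 / 202 ms
Half note = 2 × quarter note
Duration = 2 × 60000 / 202 = 120000 / 202
= 594.1 ms


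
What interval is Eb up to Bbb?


Letter names: E → B spans 5 letter names → a 5th
Semitones: Eb → Bbb = 6 half-steps
A 5th of 6 semitones is a diminished 5th
= diminished 5th


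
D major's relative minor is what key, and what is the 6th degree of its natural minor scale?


The relative minor shares the major's key signature and starts on its 6th degree
6th degree = a major 6th above the tonic; a major 6th above D is B
→ relative minor of D major is B minor
B natural minor scale: B C# D E F# G A
= B minor; 6th degree = G


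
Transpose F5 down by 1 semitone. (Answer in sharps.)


Let's work it out.
F5: chromatic position 5 in octave 5 → absolute = 5×12 + 5 = 65
Transpose down 1: 65 - 1 = 64
64 = 5×12 + 4 → E in octave 5
Result = E5


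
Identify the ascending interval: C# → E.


Letter names: C → E spans 3 letter names → a 3rd
Semitones: C# → E = 3 half-steps
A 3rd of 3 semitones is a minor 3rd
= minor 3rd


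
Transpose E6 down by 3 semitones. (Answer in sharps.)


Step by step:
E6: chromatic position 4 in octave 6 → absolute = 6×12 + 4 = 76
Transpose down 3: 76 - 3 = 73
73 = 6×12 + 1 → C# in octave 6
Result = C#6


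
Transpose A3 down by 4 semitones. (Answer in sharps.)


Let's work it out.
A3: chromatic position 9 in octave 3 → absolute = 3×12 + 9 = 45
Transpose down 4: 45 - 4 = 41
41 = 3×12 + 5 → F in octave 3
Result = F3


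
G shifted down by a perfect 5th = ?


Step by step:
perfect 5th: 5 letter names, 7 semitones
Letter: G - 4 → C
Pitch: G - 7 semitones, spelled as a C → C
= C


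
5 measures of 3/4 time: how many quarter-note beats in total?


Let's work it out.
Time signature 3/4: the bottom number 4 means the quarter note gets one count
The top number 3 means 3 quarter-note beats per measure
Total = 3 × 5 measures
= 15 quarter-note beats


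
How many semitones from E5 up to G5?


Working:
Absolute semitone position = octave×12 + chromatic position
E5: 5×12 + 4 = 64
G5: 5×12 + 7 = 67
Difference = 67 - 64 = 3
= 3 semitones


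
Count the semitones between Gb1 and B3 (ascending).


Absolute semitone position = octave×12 + chromatic position
Gb1: 1×12 + 6 = 18
B3: 3×12 + 11 = 47
Difference = 47 - 18 = 29
= 29 semitones


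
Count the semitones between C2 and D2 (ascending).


Absolute semitone position = octave×12 + chromatic position
C2: 2×12 + 0 = 24
D2: 2×12 + 2 = 26
Difference = 26 - 24 = 2
= 2 semitones


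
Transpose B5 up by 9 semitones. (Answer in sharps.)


Working:
B5: chromatic position 11 in octave 5 → absolute = 5×12 + 11 = 71
Transpose up 9: 71 + 9 = 80
80 = 6×12 + 8 → G# in octave 6
Result = G#6


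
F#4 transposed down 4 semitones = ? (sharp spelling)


Step by step:
F#4: chromatic position 6 in octave 4 → absolute = 4×12 + 6 = 54
Transpose down 4: 54 - 4 = 50
50 = 4×12 + 2 → D in octave 4
Result = D4


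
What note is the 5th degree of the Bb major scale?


Step by step:
Major scale pattern: W-W-H-W-W-W-H (2-2-1-2-2-2-1 semitones)
Starting from Bb:
  Bb + 2 semitones → C
  C + 2 semitones → D
  D + 1 semitone → Eb
  Eb + 2 semitones → F
  F + 2 semitones → G
  G + 2 semitones → A
  A + 1 semitone → Bb
Scale: Bb C D Eb F G A
Degree 5 = F


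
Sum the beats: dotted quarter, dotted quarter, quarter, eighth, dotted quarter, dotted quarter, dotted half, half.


Working:
Beat values:
  dotted quarter = 1.5 beats
  dotted quarter = 1.5 beats
  quarter = 1 beat
  eighth = 0.5 beats
  dotted quarter = 1.5 beats
  dotted quarter = 1.5 beats
  dotted half = 3 beats
  half = 2 beats
Sum = 1.5 + 1.5 + 1 + 0.5 + 1.5 + 1.5 + 3 + 2
= 12.5 beats


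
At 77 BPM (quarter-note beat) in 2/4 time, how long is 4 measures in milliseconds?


Reasoning:
Quarter-note beat duration = 60000 / 77 ms
Beats per measure (2/4) = 2
One measure = 2 × 60000 / 77 = 120000 / 77 ms
4 measures = 4 × 120000 / 77 = 480000 / 77
= 6233.8 ms


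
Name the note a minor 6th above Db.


A 6th spans 6 letter names, so from D we land on B
A minor 6th = 8 semitones above Db
Spell B at that pitch: Bbb
= Bbb


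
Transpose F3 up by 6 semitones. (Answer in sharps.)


F3: chromatic position 5 in octave 3 → absolute = 3×12 + 5 = 41
Transpose up 6: 41 + 6 = 47
47 = 3×12 + 11 → B in octave 3
Result = B3


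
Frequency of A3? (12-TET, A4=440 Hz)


Step by step:
f = 440 × 2^(n/12) where n = semitones from A4
A3: -12 semitones from A4
f = 440 × 2^(-12/12)
f = 220.00 Hz


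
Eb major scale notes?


Major scale pattern: W-W-H-W-W-W-H (2-2-1-2-2-2-1 semitones)
Starting from Eb:
  Eb + 2 semitones → F
  F + 2 semitones → G
  G + 1 semitone → Ab
  Ab + 2 semitones → Bb
  Bb + 2 semitones → C
  C + 2 semitones → D
  D + 1 semitone → Eb
Scale = Eb F G Ab Bb C D


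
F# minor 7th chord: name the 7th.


Let's work it out.
Minor 7th chord = root + minor 3rd + perfect 5th + minor 7th
Seventh chords stack in thirds, so the letter names are F-A-C-E
Root: F#
Minor 3rd above F#: A
Perfect 5th above F#: C#
Minor 7th above F#: E
The 7th = E


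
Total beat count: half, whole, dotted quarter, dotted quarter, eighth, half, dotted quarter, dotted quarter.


Working:
Beat values:
  half = 2 beats
  whole = 4 beats
  dotted quarter = 1.5 beats
  dotted quarter = 1.5 beats
  eighth = 0.5 beats
  half = 2 beats
  dotted quarter = 1.5 beats
  dotted quarter = 1.5 beats
Sum = 2 + 4 + 1.5 + 1.5 + 0.5 + 2 + 1.5 + 1.5
= 14.5 beats


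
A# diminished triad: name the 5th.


Diminished triad = root + minor 3rd (3 semitones) + diminished 5th (6 semitones)
A triad on A# stacks thirds, so the chord tones use letter names A-C-E
Root: A#
Minor 3rd above A#: C#
Diminished 5th above A#: E
The 5th = E


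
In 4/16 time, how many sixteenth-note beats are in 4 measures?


Let's work it out.
Time signature 4/16: the bottom number 16 means the sixteenth note gets one count
The top number 4 means 4 sixteenth-note beats per measure
Total = 4 × 4 measures
= 16 sixteenth-note beats


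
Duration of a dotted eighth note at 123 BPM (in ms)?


Solution.
One quarter-note beat = 60000 / BPM = 60000 / 123 ms
Dotted eighth note = 3/4 × quarter note
Duration = 3/4 × 60000 / 123 = 45000 / 123
= 365.9 ms


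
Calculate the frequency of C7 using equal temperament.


Reasoning:
f = 440 × 2^(n/12) where n = semitones from A4
C7: 27 semitones from A4
f = 440 × 2^(27/12)
f = 2093.00 Hz


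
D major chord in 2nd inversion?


Step by step:
Root position: D F# A
2nd inversion: move root and 3rd up an octave
Bass note: A
Notes (bottom to top) = A D F#


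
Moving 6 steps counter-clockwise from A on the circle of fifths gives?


Each counter-clockwise step moves down a perfect 5th (= up a perfect 4th)
From A: A → D → G → C → F → Bb → Eb
= Eb


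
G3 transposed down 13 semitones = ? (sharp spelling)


Let's work it out.
G3: chromatic position 7 in octave 3 → absolute = 3×12 + 7 = 43
Transpose down 13: 43 - 13 = 30
30 = 2×12 + 6 → F# in octave 2
Result = F#2


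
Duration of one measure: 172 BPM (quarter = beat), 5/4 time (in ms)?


Step by step:
Quarter-note beat duration = 60000 / 172 ms
Beats per measure (5/4) = 5
One measure = 5 × 60000 / 172 = 300000 / 172 ms
= 1744.2 ms


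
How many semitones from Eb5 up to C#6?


Let's work it out.
Absolute semitone position = octave×12 + chromatic position
Eb5: 5×12 + 3 = 63
C#6: 6×12 + 1 = 73
Difference = 73 - 63 = 10
= 10 semitones


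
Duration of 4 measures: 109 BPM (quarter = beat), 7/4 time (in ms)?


Quarter-note beat duration = 60000 / 109 ms
Beats per measure (7/4) = 7
One measure = 7 × 60000 / 109 = 420000 / 109 ms
4 measures = 4 × 420000 / 109 = 1680000 / 109
= 15412.8 ms


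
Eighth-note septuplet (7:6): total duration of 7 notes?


Solution.
Septuplet: 7 notes occupy the space of 6 eighth notes
Space = 6 × 1/2 = 3 beats
Each septuplet note = 3 / 7 = 3/7 beats
7 notes = 7 × 3/7 = 3
= 3 beats


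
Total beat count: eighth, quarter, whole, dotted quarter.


Step by step:
Beat values:
  eighth = 0.5 beats
  quarter = 1 beat
  whole = 4 beats
  dotted quarter = 1.5 beats
Sum = 0.5 + 1 + 4 + 1.5
= 7 beats


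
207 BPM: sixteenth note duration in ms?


One quarter-note beat = 60000 / BPM = 60000 / 207 ms
Sixteenth note = 1/4 × quarter note
Duration = 1/4 × 60000 / 207 = 15000 / 207
= 72.5 ms


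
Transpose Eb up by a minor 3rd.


minor 3rd: 3 letter names, 3 semitones
Letter: E + 2 → G
Pitch: Eb + 3 semitones, spelled as a G → Gb
= Gb


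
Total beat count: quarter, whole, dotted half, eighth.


Let's work it out.
Beat values:
  quarter = 1 beat
  whole = 4 beats
  dotted half = 3 beats
  eighth = 0.5 beats
Sum = 1 + 4 + 3 + 0.5
= 8.5 beats


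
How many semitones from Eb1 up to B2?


Reasoning:
Absolute semitone position = octave×12 + chromatic position
Eb1: 1×12 + 3 = 15
B2: 2×12 + 11 = 35
Difference = 35 - 15 = 20
= 20 semitones


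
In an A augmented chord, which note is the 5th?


Working:
Augmented triad = root + major 3rd (4 semitones) + augmented 5th (8 semitones)
A triad on A stacks thirds, so the chord tones use letter names A-C-E
Root: A
Major 3rd above A: C#
Augmented 5th above A: E#
The 5th = E#


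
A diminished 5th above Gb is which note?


Solution.
A 5th spans 5 letter names, so from G we land on D
A diminished 5th = 6 semitones above Gb
Spell D at that pitch: Dbb
= Dbb


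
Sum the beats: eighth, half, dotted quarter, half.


Step by step:
Beat values:
  eighth = 0.5 beats
  half = 2 beats
  dotted quarter = 1.5 beats
  half = 2 beats
Sum = 0.5 + 2 + 1.5 + 2
= 6 beats


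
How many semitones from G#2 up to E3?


Absolute semitone position = octave×12 + chromatic position
G#2: 2×12 + 8 = 32
E3: 3×12 + 4 = 40
Difference = 40 - 32 = 8
= 8 semitones


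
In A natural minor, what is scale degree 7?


Working:
Natural minor scale pattern: W-H-W-W-H-W-W (2-1-2-2-1-2-2 semitones)
Starting from A:
  A + 2 semitones → B
  B + 1 semitone → C
  C + 2 semitones → D
  D + 2 semitones → E
  E + 1 semitone → F
  F + 2 semitones → G
  G + 2 semitones → A
Scale: A B C D E F G
Degree 7 = G


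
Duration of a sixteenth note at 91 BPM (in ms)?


One quarter-note beat = 60000 / BPM = 60000 / 91 ms
Sixteenth note = 1/4 × quarter note
Duration = 1/4 × 60000 / 91 = 15000 / 91
= 164.8 ms


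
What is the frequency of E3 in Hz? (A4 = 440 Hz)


Reasoning:
f = 440 × 2^(n/12) where n = semitones from A4
E3: -17 semitones from A4
f = 440 × 2^(-17/12)
f = 164.81 Hz


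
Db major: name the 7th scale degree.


Step by step:
Major scale pattern: W-W-H-W-W-W-H (2-2-1-2-2-2-1 semitones)
Starting from Db:
  Db + 2 semitones → Eb
  Eb + 2 semitones → F
  F + 1 semitone → Gb
  Gb + 2 semitones → Ab
  Ab + 2 semitones → Bb
  Bb + 2 semitones → C
  C + 1 semitone → Db
Scale: Db Eb F Gb Ab Bb C
Degree 7 = C


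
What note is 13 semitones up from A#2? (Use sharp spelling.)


Step by step:
A#2: chromatic position 10 in octave 2 → absolute = 2×12 + 10 = 34
Transpose up 13: 34 + 13 = 47
47 = 3×12 + 11 → B in octave 3
Result = B3


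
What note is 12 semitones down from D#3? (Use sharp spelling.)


Working:
D#3: chromatic position 3 in octave 3 → absolute = 3×12 + 3 = 39
Transpose down 12: 39 - 12 = 27
27 = 2×12 + 3 → D# in octave 2
Result = D#2


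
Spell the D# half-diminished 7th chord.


Half-diminished 7th chord = root + minor 3rd + diminished 5th + minor 7th
Seventh chords stack in thirds, so the letter names are D-F-A-C
Root: D#
Minor 3rd above D#: F#
Diminished 5th above D#: A
Minor 7th above D#: C#
Chord = D# F# A C#


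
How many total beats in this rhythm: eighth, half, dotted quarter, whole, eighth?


Beat values:
  eighth = 0.5 beats
  half = 2 beats
  dotted quarter = 1.5 beats
  whole = 4 beats
  eighth = 0.5 beats
Sum = 0.5 + 2 + 1.5 + 4 + 0.5
= 8.5 beats
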